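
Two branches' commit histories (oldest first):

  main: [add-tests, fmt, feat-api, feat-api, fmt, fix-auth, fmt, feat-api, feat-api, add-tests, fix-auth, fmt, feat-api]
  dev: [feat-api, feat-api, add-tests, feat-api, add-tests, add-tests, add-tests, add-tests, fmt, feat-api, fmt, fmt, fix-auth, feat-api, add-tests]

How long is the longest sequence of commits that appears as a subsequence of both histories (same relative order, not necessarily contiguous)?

7

Match add-tests at main[1]=dev[8], then fmt at main[2]=dev[9], then feat-api at main[3]=dev[10], then fmt at main[5]=dev[12], then fix-auth at main[6]=dev[13], then feat-api at main[9]=dev[14], then add-tests at main[10]=dev[15] — 7 commits in the same relative order in both. dp[13][15] = 7 confirms this is the maximum.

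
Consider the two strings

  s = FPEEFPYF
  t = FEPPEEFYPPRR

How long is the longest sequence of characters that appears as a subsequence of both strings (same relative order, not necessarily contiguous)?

6

Pick F [1,1], P [2,4], E [3,5], E [4,6], F [5,7], P [6,10]; all 6 characters appear in both, in order. Since dp[8][12] = 6, nothing longer is possible.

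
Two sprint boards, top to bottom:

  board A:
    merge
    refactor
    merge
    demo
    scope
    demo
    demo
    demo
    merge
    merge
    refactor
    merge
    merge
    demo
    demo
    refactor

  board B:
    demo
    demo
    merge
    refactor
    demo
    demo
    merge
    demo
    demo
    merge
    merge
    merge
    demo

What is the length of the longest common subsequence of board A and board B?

10

Taking merge [1,3], refactor [2,4], demo [4,5], demo [6,6], demo [7,8], demo [8,9], merge [10,10], merge [12,11], merge [13,12], demo [15,13] gives a common subsequence of length 10, and the DP table's final entry dp[16][13] is also 10, so no common subsequence is longer.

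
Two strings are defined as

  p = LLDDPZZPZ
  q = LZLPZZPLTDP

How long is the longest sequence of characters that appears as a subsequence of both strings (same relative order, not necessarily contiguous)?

Let dp[i][j] be the LCS length of the first i characters of p and the first j characters of q. dp[i][j] = dp[i-1][j-1]+1 when the i-th and j-th characters match, else max(dp[i-1][j], dp[i][j-1]).
    ·  L  Z  L  P  Z  Z  P  L  T  D  P
 ·  0  0  0  0  0  0  0  0  0  0  0  0
 L  0  1  1  1  1  1  1  1  1  1  1  1
 L  0  1  1  2  2  2  2  2  2  2  2  2
 D  0  1  1  2  2  2  2  2  2  2  3  3
 D  0  1  1  2  2  2  2  2  2  2  3  3
 P  0  1  1  2  3  3  3  3  3  3  3  4
 Z  0  1  2  2  3  4  4  4  4  4  4  4
 Z  0  1  2  2  3  4  5  5  5  5  5  5
 P  0  1  2  2  3  4  5  6  6  6  6  6
 Z  0  1  2  2  3  4  5  6  6  6  6  6
dp[9][11] = 6. One LCS (by backtracking along matches): LLPZZP.

6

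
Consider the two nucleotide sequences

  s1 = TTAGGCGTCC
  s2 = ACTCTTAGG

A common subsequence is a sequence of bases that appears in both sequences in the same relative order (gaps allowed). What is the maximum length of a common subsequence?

5

Let dp[i][j] be the LCS length of the first i bases of s1 and the first j bases of s2. dp[i][j] = dp[i-1][j-1]+1 when the i-th and j-th bases match, else max(dp[i-1][j], dp[i][j-1]).
    ·  A  C  T  C  T  T  A  G  G
 ·  0  0  0  0  0  0  0  0  0  0
 T  0  0  0  1  1  1  1  1  1  1
 T  0  0  0  1  1  2  2  2  2  2
 A  0  1  1  1  1  2  2  3  3  3
 G  0  1  1  1  1  2  2  3  4  4
 G  0  1  1  1  1  2  2  3  4  5
 C  0  1  2  2  2  2  2  3  4  5
 G  0  1  2  2  2  2  2  3  4  5
 T  0  1  2  3  3  3  3  3  4  5
 C  0  1  2  3  4  4  4  4  4  5
 C  0  1  2  3  4  4  4  4  4  5
dp[10][9] = 5. One LCS (by backtracking along matches): TTAGG.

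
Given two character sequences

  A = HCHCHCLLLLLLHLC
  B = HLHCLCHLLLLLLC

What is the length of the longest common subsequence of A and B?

11

Taking H [1,3]; then C [2,4]; then C [4,6]; then H [5,7]; then L [8,8]; then L [9,9]; then L [10,10]; then L [11,11]; then L [12,12]; then L [14,13]; then C [15,14] gives a common subsequence of length 11, and the DP table's final entry dp[15][14] is also 11, so no common subsequence is longer.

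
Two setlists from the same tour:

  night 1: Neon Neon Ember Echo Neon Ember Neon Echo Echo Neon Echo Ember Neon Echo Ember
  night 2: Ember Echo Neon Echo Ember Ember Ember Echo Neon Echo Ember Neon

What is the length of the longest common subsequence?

9

Taking Ember [3,1], Echo [4,2], Neon [5,3], Ember [6,7], Echo [9,8], Neon [10,9], Echo [11,10], Ember [12,11], Neon [13,12] gives a common subsequence of length 9. The LCS DP gives dp[15][12] = 9, so this is optimal.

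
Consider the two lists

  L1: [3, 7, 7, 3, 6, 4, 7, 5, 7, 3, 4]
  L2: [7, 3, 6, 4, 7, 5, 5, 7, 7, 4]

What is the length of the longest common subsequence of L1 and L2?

8

Match 7 at L1[3]=L2[1] → 3 at L1[4]=L2[2] → 6 at L1[5]=L2[3] → 4 at L1[6]=L2[4] → 7 at L1[7]=L2[5] → 5 at L1[8]=L2[7] → 7 at L1[9]=L2[9] → 4 at L1[11]=L2[10] — 8 values in the same relative order in both. dp[11][10] = 8 confirms this is the maximum.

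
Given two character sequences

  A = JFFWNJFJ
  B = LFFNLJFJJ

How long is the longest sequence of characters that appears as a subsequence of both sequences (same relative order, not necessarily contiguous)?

Let dp[i][j] be the LCS length of the first i characters of A and the first j characters of B. dp[i][j] = dp[i-1][j-1]+1 when the i-th and j-th characters match, else max(dp[i-1][j], dp[i][j-1]).
    ·  L  F  F  N  L  J  F  J  J
 ·  0  0  0  0  0  0  0  0  0  0
 J  0  0  0  0  0  0  1  1  1  1
 F  0  0  1  1  1  1  1  2  2  2
 F  0  0  1  2  2  2  2  2  2  2
 W  0  0  1  2  2  2  2  2  2  2
 N  0  0  1  2  3  3  3  3  3  3
 J  0  0  1  2  3  3  4  4  4  4
 F  0  0  1  2  3  3  4  5  5  5
 J  0  0  1  2  3  3  4  5  6  6
dp[8][9] = 6. One LCS (by backtracking along matches): FFNJFJ.

6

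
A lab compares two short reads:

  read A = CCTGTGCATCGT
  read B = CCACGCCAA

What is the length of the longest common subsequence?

5

Taking C at read A[1]=read B[2], C at read A[2]=read B[4], G at read A[4]=read B[5], C at read A[7]=read B[7], A at read A[8]=read B[9] gives a common subsequence of length 5. dp[12][9] = 5 confirms this is the maximum.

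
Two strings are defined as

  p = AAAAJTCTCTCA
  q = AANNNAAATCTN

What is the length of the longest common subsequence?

7

Pick A at p[1]=q[2], A at p[2]=q[6], A at p[3]=q[7], A at p[4]=q[8], T at p[6]=q[9], C at p[7]=q[10], T at p[8]=q[11]; all 7 characters appear in both, in order. The LCS DP gives dp[12][12] = 7, so this is optimal.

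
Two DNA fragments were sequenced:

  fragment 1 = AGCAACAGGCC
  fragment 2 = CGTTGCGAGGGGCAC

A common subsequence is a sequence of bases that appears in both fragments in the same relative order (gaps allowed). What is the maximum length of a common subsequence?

Pick G at fragment 1[2]=fragment 2[5], C at fragment 1[3]=fragment 2[6], A at fragment 1[4]=fragment 2[8], G at fragment 1[8]=fragment 2[11], G at fragment 1[9]=fragment 2[12], C at fragment 1[10]=fragment 2[13], C at fragment 1[11]=fragment 2[15]; all 7 bases appear in both, in order. dp[11][15] = 7 confirms this is the maximum.

7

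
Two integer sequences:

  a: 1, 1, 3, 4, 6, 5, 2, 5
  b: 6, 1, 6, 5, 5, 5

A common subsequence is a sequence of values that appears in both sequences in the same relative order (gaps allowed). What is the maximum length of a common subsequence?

4

Pick 1 at a[2]=b[2], 6 at a[5]=b[3], 5 at a[6]=b[5], 5 at a[8]=b[6]; all 4 values appear in both, in order. dp[8][6] = 4 confirms this is the maximum.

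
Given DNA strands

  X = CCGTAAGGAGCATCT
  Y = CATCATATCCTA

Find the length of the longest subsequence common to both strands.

Pick C (X #1, Y #1), then C (X #2, Y #4), then T (X #4, Y #6), then A (X #5, Y #7), then C (X #11, Y #9), then C (X #14, Y #10), then T (X #15, Y #11); all 7 bases appear in both, in order, and the DP table's final entry dp[15][12] is also 7, so no common subsequence is longer.

7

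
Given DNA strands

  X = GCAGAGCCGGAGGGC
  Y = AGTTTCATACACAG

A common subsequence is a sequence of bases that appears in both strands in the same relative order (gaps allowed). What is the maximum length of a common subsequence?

8

One common subsequence of length 8: G (X #1, Y #2), then C (X #2, Y #6), then A (X #3, Y #7), then A (X #5, Y #9), then C (X #7, Y #10), then C (X #8, Y #12), then A (X #11, Y #13), then G (X #14, Y #14). The LCS DP gives dp[15][14] = 8, so this is optimal.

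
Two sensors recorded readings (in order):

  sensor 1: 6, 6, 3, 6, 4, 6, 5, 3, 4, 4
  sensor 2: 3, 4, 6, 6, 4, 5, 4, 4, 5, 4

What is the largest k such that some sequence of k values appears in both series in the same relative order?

6

One common subsequence of length 6: 6 [2,3] → 6 [4,4] → 4 [5,5] → 5 [7,6] → 4 [9,8] → 4 [10,10], and the DP table's final entry dp[10][10] is also 6, so no common subsequence is longer.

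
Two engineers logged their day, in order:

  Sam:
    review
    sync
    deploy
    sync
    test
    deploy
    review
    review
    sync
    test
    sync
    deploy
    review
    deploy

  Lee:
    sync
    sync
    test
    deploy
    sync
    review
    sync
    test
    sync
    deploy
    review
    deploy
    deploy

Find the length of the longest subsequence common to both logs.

11

Pick sync [2,1] → sync [4,2] → test [5,3] → deploy [6,4] → review [8,6] → sync [9,7] → test [10,8] → sync [11,9] → deploy [12,10] → review [13,11] → deploy [14,13]; all 11 tasks appear in both, in order, and the DP table's final entry dp[14][13] is also 11, so no common subsequence is longer.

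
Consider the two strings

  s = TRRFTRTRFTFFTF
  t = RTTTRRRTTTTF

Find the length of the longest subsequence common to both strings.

8

Match T [1,4], then R [2,6], then R [3,7], then T [5,8], then T [7,9], then T [10,10], then T [13,11], then F [14,12] — 8 characters in the same relative order in both. dp[14][12] = 8 confirms this is the maximum.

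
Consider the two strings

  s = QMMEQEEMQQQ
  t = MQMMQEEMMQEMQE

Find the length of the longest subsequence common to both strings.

9

Taking Q at s[1]=t[2], then M at s[2]=t[3], then M at s[3]=t[4], then Q at s[5]=t[5], then E at s[6]=t[6], then E at s[7]=t[7], then M at s[8]=t[9], then Q at s[9]=t[10], then Q at s[10]=t[13] gives a common subsequence of length 9, and the DP table's final entry dp[11][14] is also 9, so no common subsequence is longer.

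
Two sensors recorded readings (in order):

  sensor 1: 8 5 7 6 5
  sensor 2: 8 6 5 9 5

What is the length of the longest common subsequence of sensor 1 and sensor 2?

Let dp[i][j] be the LCS length of the first i values of sensor 1 and the first j values of sensor 2. dp[i][j] = dp[i-1][j-1]+1 when the i-th and j-th values match, else max(dp[i-1][j], dp[i][j-1]).
    ·  8  6  5  9  5
 ·  0  0  0  0  0  0
 8  0  1  1  1  1  1
 5  0  1  1  2  2  2
 7  0  1  1  2  2  2
 6  0  1  2  2  2  2
 5  0  1  2  3  3  3
dp[5][5] = 3. One LCS (by backtracking along matches): 8, 5, 5.

3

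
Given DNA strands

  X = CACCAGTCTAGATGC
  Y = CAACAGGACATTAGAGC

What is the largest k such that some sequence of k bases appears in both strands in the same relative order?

12

One common subsequence of length 12: C at X[1]=Y[1]; then A at X[2]=Y[3]; then C at X[3]=Y[4]; then C at X[4]=Y[9]; then A at X[5]=Y[10]; then T at X[7]=Y[11]; then T at X[9]=Y[12]; then A at X[10]=Y[13]; then G at X[11]=Y[14]; then A at X[12]=Y[15]; then G at X[14]=Y[16]; then C at X[15]=Y[17]. Since dp[15][17] = 12, nothing longer is possible.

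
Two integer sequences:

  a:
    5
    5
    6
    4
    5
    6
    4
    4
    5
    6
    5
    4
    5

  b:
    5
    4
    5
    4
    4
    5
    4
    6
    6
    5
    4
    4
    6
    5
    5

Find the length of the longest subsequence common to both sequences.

Pick 5 (a #1, b #1); then 5 (a #2, b #3); then 4 (a #4, b #5); then 5 (a #5, b #6); then 6 (a #6, b #9); then 4 (a #7, b #11); then 4 (a #8, b #12); then 6 (a #10, b #13); then 5 (a #11, b #14); then 5 (a #13, b #15); all 10 values appear in both, in order, and the DP table's final entry dp[13][15] is also 10, so no common subsequence is longer.

10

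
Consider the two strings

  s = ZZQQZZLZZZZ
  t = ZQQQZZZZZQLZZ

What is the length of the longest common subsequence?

9

Pick Z at s[1]=t[1], then Q at s[3]=t[3], then Q at s[4]=t[4], then Z at s[5]=t[6], then Z at s[6]=t[7], then Z at s[8]=t[8], then Z at s[9]=t[9], then Z at s[10]=t[12], then Z at s[11]=t[13]; all 9 characters appear in both, in order. dp[11][13] = 9 confirms this is the maximum.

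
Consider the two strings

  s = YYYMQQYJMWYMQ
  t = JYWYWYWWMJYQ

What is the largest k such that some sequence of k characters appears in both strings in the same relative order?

Taking Y [1,2], Y [2,4], Y [3,6], M [4,9], J [8,10], Y [11,11], Q [13,12] gives a common subsequence of length 7. Since dp[13][12] = 7, nothing longer is possible.

7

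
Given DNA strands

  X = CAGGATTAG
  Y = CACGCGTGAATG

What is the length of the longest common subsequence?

7

Match C [1,1] → A [2,2] → G [3,6] → G [4,8] → A [5,10] → T [7,11] → G [9,12] — 7 bases in the same relative order in both. The LCS DP gives dp[9][12] = 7, so this is optimal.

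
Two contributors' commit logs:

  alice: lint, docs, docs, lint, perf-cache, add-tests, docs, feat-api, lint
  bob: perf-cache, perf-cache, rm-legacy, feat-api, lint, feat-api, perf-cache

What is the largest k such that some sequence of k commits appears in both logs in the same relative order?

3

One common subsequence of length 3: perf-cache (alice #5, bob #2) → feat-api (alice #8, bob #4) → lint (alice #9, bob #5), and the DP table's final entry dp[9][7] is also 3, so no common subsequence is longer.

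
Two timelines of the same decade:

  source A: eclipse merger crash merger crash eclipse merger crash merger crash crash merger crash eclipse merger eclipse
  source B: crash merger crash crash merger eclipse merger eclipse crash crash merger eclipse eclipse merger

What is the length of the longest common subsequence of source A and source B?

Pick merger at source A[2]=source B[2], then crash at source A[3]=source B[4], then merger at source A[4]=source B[5], then eclipse at source A[6]=source B[6], then merger at source A[7]=source B[7], then crash at source A[10]=source B[9], then crash at source A[11]=source B[10], then merger at source A[12]=source B[11], then eclipse at source A[14]=source B[13], then merger at source A[15]=source B[14]; all 10 events appear in both, in order. Since dp[16][14] = 10, nothing longer is possible.

10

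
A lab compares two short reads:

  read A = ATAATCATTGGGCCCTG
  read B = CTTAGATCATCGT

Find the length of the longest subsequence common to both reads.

9

Pick T at read A[2]=read B[3], A at read A[3]=read B[4], A at read A[4]=read B[6], T at read A[5]=read B[7], C at read A[6]=read B[8], A at read A[7]=read B[9], T at read A[8]=read B[10], G at read A[12]=read B[12], T at read A[16]=read B[13]; all 9 bases appear in both, in order, and the DP table's final entry dp[17][13] is also 9, so no common subsequence is longer.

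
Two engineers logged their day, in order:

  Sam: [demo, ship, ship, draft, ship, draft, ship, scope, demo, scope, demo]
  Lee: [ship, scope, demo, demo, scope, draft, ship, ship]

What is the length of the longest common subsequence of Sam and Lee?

One common subsequence of length 4: demo [1,4] → draft [4,6] → ship [5,7] → ship [7,8]. Since dp[11][8] = 4, nothing longer is possible.

4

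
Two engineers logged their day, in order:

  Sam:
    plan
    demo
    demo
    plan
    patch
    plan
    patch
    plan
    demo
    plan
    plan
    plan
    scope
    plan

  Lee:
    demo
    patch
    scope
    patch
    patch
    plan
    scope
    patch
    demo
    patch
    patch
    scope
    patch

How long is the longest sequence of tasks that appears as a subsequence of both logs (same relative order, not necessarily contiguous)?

One common subsequence of length 6: demo (Sam #2, Lee #1) → patch (Sam #5, Lee #5) → plan (Sam #6, Lee #6) → patch (Sam #7, Lee #8) → demo (Sam #9, Lee #9) → scope (Sam #13, Lee #12). dp[14][13] = 6 confirms this is the maximum.

6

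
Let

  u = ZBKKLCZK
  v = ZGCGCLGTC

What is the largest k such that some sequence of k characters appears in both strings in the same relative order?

3

One common subsequence of length 3: Z (u #1, v #1), L (u #5, v #6), C (u #6, v #9), and the DP table's final entry dp[8][9] is also 3, so no common subsequence is longer.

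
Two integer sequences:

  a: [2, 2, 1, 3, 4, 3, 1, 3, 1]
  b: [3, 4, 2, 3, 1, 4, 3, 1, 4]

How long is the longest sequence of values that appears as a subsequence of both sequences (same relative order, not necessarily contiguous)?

6

Let dp[i][j] be the LCS length of the first i values of a and the first j values of b. dp[i][j] = dp[i-1][j-1]+1 when the i-th and j-th values match, else max(dp[i-1][j], dp[i][j-1]).
    ·  3  4  2  3  1  4  3  1  4
 ·  0  0  0  0  0  0  0  0  0  0
 2  0  0  0  1  1  1  1  1  1  1
 2  0  0  0  1  1  1  1  1  1  1
 1  0  0  0  1  1  2  2  2  2  2
 3  0  1  1  1  2  2  2  3  3  3
 4  0  1  2  2  2  2  3  3  3  4
 3  0  1  2  2  3  3  3  4  4  4
 1  0  1  2  2  3  4  4  4  5  5
 3  0  1  2  2  3  4  4  5  5  5
 1  0  1  2  2  3  4  4  5  6  6
dp[9][9] = 6. One LCS (by backtracking along matches): 3, 4, 3, 1, 3, 1.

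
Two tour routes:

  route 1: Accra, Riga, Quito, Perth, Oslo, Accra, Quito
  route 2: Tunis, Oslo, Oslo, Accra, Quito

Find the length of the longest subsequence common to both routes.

3

One common subsequence of length 3: Oslo [5,3]; then Accra [6,4]; then Quito [7,5], and the DP table's final entry dp[7][5] is also 3, so no common subsequence is longer.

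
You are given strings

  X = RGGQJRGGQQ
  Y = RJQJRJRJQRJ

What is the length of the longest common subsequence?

5

Let dp[i][j] be the LCS length of the first i characters of X and the first j characters of Y. dp[i][j] = dp[i-1][j-1]+1 when the i-th and j-th characters match, else max(dp[i-1][j], dp[i][j-1]).
    ·  R  J  Q  J  R  J  R  J  Q  R  J
 ·  0  0  0  0  0  0  0  0  0  0  0  0
 R  0  1  1  1  1  1  1  1  1  1  1  1
 G  0  1  1  1  1  1  1  1  1  1  1  1
 G  0  1  1  1  1  1  1  1  1  1  1  1
 Q  0  1  1  2  2  2  2  2  2  2  2  2
 J  0  1  2  2  3  3  3  3  3  3  3  3
 R  0  1  2  2  3  4  4  4  4  4  4  4
 G  0  1  2  2  3  4  4  4  4  4  4  4
 G  0  1  2  2  3  4  4  4  4  4  4  4
 Q  0  1  2  3  3  4  4  4  4  5  5  5
 Q  0  1  2  3  3  4  4  4  4  5  5  5
dp[10][11] = 5. One LCS (by backtracking along matches): RQJRQ.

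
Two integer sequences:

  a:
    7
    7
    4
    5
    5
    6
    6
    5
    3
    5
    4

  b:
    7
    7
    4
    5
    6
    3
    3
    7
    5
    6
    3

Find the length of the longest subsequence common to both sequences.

Let dp[i][j] be the LCS length of the first i values of a and the first j values of b. dp[i][j] = dp[i-1][j-1]+1 when the i-th and j-th values match, else max(dp[i-1][j], dp[i][j-1]).
    ·  7  7  4  5  6  3  3  7  5  6  3
 ·  0  0  0  0  0  0  0  0  0  0  0  0
 7  0  1  1  1  1  1  1  1  1  1  1  1
 7  0  1  2  2  2  2  2  2  2  2  2  2
 4  0  1  2  3  3  3  3  3  3  3  3  3
 5  0  1  2  3  4  4  4  4  4  4  4  4
 5  0  1  2  3  4  4  4  4  4  5  5  5
 6  0  1  2  3  4  5  5  5  5  5  6  6
 6  0  1  2  3  4  5  5  5  5  5  6  6
 5  0  1  2  3  4  5  5  5  5  6  6  6
 3  0  1  2  3  4  5  6  6  6  6  6  7
 5  0  1  2  3  4  5  6  6  6  7  7  7
 4  0  1  2  3  4  5  6  6  6  7  7  7
dp[11][11] = 7. One LCS (by backtracking along matches): 7, 7, 4, 5, 5, 6, 3.

7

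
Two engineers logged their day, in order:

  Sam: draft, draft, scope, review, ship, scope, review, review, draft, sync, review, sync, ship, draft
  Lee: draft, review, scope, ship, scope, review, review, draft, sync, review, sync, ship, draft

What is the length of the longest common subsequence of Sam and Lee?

12

One common subsequence of length 12: draft [1,1], scope [3,3], ship [5,4], scope [6,5], review [7,6], review [8,7], draft [9,8], sync [10,9], review [11,10], sync [12,11], ship [13,12], draft [14,13]. Since dp[14][13] = 12, nothing longer is possible.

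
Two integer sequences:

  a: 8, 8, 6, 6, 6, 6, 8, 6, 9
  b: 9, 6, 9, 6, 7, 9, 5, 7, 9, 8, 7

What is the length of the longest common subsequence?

Pick 6 [3,2]; then 6 [4,4]; then 8 [7,10]; all 3 values appear in both, in order. dp[9][11] = 3 confirms this is the maximum.

3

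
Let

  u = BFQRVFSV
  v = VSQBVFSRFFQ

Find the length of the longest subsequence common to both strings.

4

Let dp[i][j] be the LCS length of the first i characters of u and the first j characters of v. dp[i][j] = dp[i-1][j-1]+1 when the i-th and j-th characters match, else max(dp[i-1][j], dp[i][j-1]).
    ·  V  S  Q  B  V  F  S  R  F  F  Q
 ·  0  0  0  0  0  0  0  0  0  0  0  0
 B  0  0  0  0  1  1  1  1  1  1  1  1
 F  0  0  0  0  1  1  2  2  2  2  2  2
 Q  0  0  0  1  1  1  2  2  2  2  2  3
 R  0  0  0  1  1  1  2  2  3  3  3  3
 V  0  1  1  1  1  2  2  2  3  3  3  3
 F  0  1  1  1  1  2  3  3  3  4  4  4
 S  0  1  2  2  2  2  3  4  4  4  4  4
 V  0  1  2  2  2  3  3  4  4  4  4  4
dp[8][11] = 4. One LCS (by backtracking along matches): BFRF.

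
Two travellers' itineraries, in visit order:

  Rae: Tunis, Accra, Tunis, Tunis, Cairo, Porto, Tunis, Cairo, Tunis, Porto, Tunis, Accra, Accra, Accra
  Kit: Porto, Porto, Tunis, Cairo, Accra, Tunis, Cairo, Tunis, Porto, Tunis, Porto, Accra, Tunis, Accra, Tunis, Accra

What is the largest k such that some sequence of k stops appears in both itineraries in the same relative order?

Taking Tunis [1,3], then Accra [2,5], then Tunis [3,6], then Tunis [4,8], then Porto [6,9], then Tunis [9,10], then Porto [10,11], then Tunis [11,13], then Accra [12,14], then Accra [14,16] gives a common subsequence of length 10. dp[14][16] = 10 confirms this is the maximum.

10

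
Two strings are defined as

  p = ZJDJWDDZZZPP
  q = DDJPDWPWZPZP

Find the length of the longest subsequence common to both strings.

Let dp[i][j] be the LCS length of the first i characters of p and the first j characters of q. dp[i][j] = dp[i-1][j-1]+1 when the i-th and j-th characters match, else max(dp[i-1][j], dp[i][j-1]).
    ·  D  D  J  P  D  W  P  W  Z  P  Z  P
 ·  0  0  0  0  0  0  0  0  0  0  0  0  0
 Z  0  0  0  0  0  0  0  0  0  1  1  1  1
 J  0  0  0  1  1  1  1  1  1  1  1  1  1
 D  0  1  1  1  1  2  2  2  2  2  2  2  2
 J  0  1  1  2  2  2  2  2  2  2  2  2  2
 W  0  1  1  2  2  2  3  3  3  3  3  3  3
 D  0  1  2  2  2  3  3  3  3  3  3  3  3
 D  0  1  2  2  2  3  3  3  3  3  3  3  3
 Z  0  1  2  2  2  3  3  3  3  4  4  4  4
 Z  0  1  2  2  2  3  3  3  3  4  4  5  5
 Z  0  1  2  2  2  3  3  3  3  4  4  5  5
 P  0  1  2  2  3  3  3  4  4  4  5  5  6
 P  0  1  2  2  3  3  3  4  4  4  5  5  6
dp[12][12] = 6. One LCS (by backtracking along matches): JDWZZP.

6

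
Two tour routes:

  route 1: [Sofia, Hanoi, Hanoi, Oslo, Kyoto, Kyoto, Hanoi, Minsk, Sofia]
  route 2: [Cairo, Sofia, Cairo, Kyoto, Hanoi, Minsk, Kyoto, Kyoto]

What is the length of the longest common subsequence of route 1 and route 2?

4

Taking Sofia (route 1 #1, route 2 #2), Hanoi (route 1 #2, route 2 #5), Kyoto (route 1 #5, route 2 #7), Kyoto (route 1 #6, route 2 #8) gives a common subsequence of length 4, and the DP table's final entry dp[9][8] is also 4, so no common subsequence is longer.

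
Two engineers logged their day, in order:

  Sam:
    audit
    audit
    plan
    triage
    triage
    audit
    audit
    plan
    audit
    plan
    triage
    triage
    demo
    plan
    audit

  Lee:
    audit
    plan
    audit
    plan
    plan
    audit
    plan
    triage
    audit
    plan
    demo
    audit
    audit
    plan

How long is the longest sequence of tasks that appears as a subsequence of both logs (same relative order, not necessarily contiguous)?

Match audit (Sam #1, Lee #1) → audit (Sam #2, Lee #3) → plan (Sam #3, Lee #5) → audit (Sam #7, Lee #6) → plan (Sam #8, Lee #7) → audit (Sam #9, Lee #9) → plan (Sam #10, Lee #10) → demo (Sam #13, Lee #11) → plan (Sam #14, Lee #14) — 9 tasks in the same relative order in both. Since dp[15][14] = 9, nothing longer is possible.

9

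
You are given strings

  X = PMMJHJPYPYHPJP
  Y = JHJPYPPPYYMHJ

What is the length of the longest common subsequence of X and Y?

9

One common subsequence of length 9: J [4,1] → H [5,2] → J [6,3] → P [7,4] → Y [8,5] → P [9,8] → Y [10,10] → H [11,12] → J [13,13], and the DP table's final entry dp[14][13] is also 9, so no common subsequence is longer.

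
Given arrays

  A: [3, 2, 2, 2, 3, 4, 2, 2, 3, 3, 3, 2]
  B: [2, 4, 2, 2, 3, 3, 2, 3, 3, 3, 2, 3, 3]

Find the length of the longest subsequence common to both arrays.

Match 2 at A[2]=B[1] → 2 at A[3]=B[3] → 2 at A[4]=B[4] → 3 at A[5]=B[6] → 2 at A[8]=B[7] → 3 at A[9]=B[8] → 3 at A[10]=B[9] → 3 at A[11]=B[10] → 2 at A[12]=B[11] — 9 values in the same relative order in both. The LCS DP gives dp[12][13] = 9, so this is optimal.

9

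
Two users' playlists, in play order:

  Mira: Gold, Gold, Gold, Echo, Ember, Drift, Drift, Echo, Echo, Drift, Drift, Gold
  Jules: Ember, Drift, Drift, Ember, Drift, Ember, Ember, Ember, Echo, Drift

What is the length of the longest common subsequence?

Match Ember [5,1], then Drift [6,3], then Drift [7,5], then Echo [9,9], then Drift [11,10] — 5 songs in the same relative order in both. The LCS DP gives dp[12][10] = 5, so this is optimal.

5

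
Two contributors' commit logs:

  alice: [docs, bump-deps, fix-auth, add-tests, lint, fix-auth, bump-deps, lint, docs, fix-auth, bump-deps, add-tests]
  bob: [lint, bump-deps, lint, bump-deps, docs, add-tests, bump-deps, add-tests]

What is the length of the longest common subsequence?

6

Match bump-deps [2,2], then lint [5,3], then bump-deps [7,4], then docs [9,5], then bump-deps [11,7], then add-tests [12,8] — 6 commits in the same relative order in both. dp[12][8] = 6 confirms this is the maximum.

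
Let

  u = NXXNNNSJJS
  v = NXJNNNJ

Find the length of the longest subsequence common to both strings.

Let dp[i][j] be the LCS length of the first i characters of u and the first j characters of v. dp[i][j] = dp[i-1][j-1]+1 when the i-th and j-th characters match, else max(dp[i-1][j], dp[i][j-1]).
    ·  N  X  J  N  N  N  J
 ·  0  0  0  0  0  0  0  0
 N  0  1  1  1  1  1  1  1
 X  0  1  2  2  2  2  2  2
 X  0  1  2  2  2  2  2  2
 N  0  1  2  2  3  3  3  3
 N  0  1  2  2  3  4  4  4
 N  0  1  2  2  3  4  5  5
 S  0  1  2  2  3  4  5  5
 J  0  1  2  3  3  4  5  6
 J  0  1  2  3  3  4  5  6
 S  0  1  2  3  3  4  5  6
dp[10][7] = 6. One LCS (by backtracking along matches): NXNNNJ.

6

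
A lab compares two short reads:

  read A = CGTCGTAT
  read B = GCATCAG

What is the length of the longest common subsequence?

Match C (read A #1, read B #2), T (read A #3, read B #4), C (read A #4, read B #5), G (read A #5, read B #7) — 4 bases in the same relative order in both. Since dp[8][7] = 4, nothing longer is possible.

4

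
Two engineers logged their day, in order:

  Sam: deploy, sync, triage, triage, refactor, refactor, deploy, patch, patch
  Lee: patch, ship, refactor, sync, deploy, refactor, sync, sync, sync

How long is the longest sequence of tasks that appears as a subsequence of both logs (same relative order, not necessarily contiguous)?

Match deploy (Sam #1, Lee #5), then sync (Sam #2, Lee #9) — 2 tasks in the same relative order in both. The LCS DP gives dp[9][9] = 2, so this is optimal.

2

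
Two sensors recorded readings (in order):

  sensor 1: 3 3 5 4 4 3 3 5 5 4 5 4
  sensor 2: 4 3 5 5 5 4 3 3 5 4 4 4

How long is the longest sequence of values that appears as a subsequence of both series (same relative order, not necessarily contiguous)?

Let dp[i][j] be the LCS length of the first i values of sensor 1 and the first j values of sensor 2. dp[i][j] = dp[i-1][j-1]+1 when the i-th and j-th values match, else max(dp[i-1][j], dp[i][j-1]).
    ·  4  3  5  5  5  4  3  3  5  4  4  4
 ·  0  0  0  0  0  0  0  0  0  0  0  0  0
 3  0  0  1  1  1  1  1  1  1  1  1  1  1
 3  0  0  1  1  1  1  1  2  2  2  2  2  2
 5  0  0  1  2  2  2  2  2  2  3  3  3  3
 4  0  1  1  2  2  2  3  3  3  3  4  4  4
 4  0  1  1  2  2  2  3  3  3  3  4  5  5
 3  0  1  2  2  2  2  3  4  4  4  4  5  5
 3  0  1  2  2  2  2  3  4  5  5  5  5  5
 5  0  1  2  3  3  3  3  4  5  6  6  6  6
 5  0  1  2  3  4  4  4  4  5  6  6  6  6
 4  0  1  2  3  4  4  5  5  5  6  7  7  7
 5  0  1  2  3  4  5  5  5  5  6  7  7  7
 4  0  1  2  3  4  5  6  6  6  6  7  8  8
dp[12][12] = 8. One LCS (by backtracking along matches): 3, 5, 4, 3, 3, 5, 4, 4.

8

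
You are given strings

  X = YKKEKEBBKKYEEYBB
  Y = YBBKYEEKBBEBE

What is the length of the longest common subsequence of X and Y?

Match Y at X[1]=Y[1] → B at X[7]=Y[2] → B at X[8]=Y[3] → K at X[10]=Y[4] → Y at X[11]=Y[5] → E at X[12]=Y[6] → E at X[13]=Y[7] → B at X[15]=Y[10] → B at X[16]=Y[12] — 9 characters in the same relative order in both, and the DP table's final entry dp[16][13] is also 9, so no common subsequence is longer.

9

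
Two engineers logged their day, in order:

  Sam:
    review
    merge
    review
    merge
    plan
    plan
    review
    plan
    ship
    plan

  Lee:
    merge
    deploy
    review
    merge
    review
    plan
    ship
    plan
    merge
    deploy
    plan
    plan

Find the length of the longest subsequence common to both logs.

7

Match review [1,3], merge [2,4], review [3,5], plan [5,6], plan [6,8], plan [8,11], plan [10,12] — 7 tasks in the same relative order in both. Since dp[10][12] = 7, nothing longer is possible.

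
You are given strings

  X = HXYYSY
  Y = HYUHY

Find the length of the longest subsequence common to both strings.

3

Pick H [1,1], Y [3,2], Y [6,5]; all 3 characters appear in both, in order. dp[6][5] = 3 confirms this is the maximum.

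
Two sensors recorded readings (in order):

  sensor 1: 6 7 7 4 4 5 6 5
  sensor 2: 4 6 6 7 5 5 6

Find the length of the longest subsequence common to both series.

Match 6 [1,3], 7 [2,4], 5 [6,6], 6 [7,7] — 4 values in the same relative order in both. Since dp[8][7] = 4, nothing longer is possible.

4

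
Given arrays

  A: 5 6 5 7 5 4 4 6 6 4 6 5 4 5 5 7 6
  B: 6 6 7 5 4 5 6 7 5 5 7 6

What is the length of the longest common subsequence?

Taking 6 at A[2]=B[2], 7 at A[4]=B[3], 5 at A[5]=B[4], 4 at A[6]=B[5], 6 at A[8]=B[7], 5 at A[14]=B[9], 5 at A[15]=B[10], 7 at A[16]=B[11], 6 at A[17]=B[12] gives a common subsequence of length 9. Since dp[17][12] = 9, nothing longer is possible.

9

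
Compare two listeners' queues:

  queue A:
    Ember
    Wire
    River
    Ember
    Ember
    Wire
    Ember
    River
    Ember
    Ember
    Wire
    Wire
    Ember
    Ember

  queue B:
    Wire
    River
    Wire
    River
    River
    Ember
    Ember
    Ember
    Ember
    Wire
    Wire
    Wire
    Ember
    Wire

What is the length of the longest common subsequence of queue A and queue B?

Pick Wire at queue A[2]=queue B[3], then River at queue A[3]=queue B[5], then Ember at queue A[4]=queue B[6], then Ember at queue A[5]=queue B[7], then Ember at queue A[7]=queue B[8], then Ember at queue A[9]=queue B[9], then Wire at queue A[11]=queue B[11], then Wire at queue A[12]=queue B[12], then Ember at queue A[13]=queue B[13]; all 9 songs appear in both, in order. dp[14][14] = 9 confirms this is the maximum.

9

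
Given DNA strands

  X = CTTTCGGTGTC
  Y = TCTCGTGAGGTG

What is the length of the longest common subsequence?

7

Let dp[i][j] be the LCS length of the first i bases of X and the first j bases of Y. dp[i][j] = dp[i-1][j-1]+1 when the i-th and j-th bases match, else max(dp[i-1][j], dp[i][j-1]).
    ·  T  C  T  C  G  T  G  A  G  G  T  G
 ·  0  0  0  0  0  0  0  0  0  0  0  0  0
 C  0  0  1  1  1  1  1  1  1  1  1  1  1
 T  0  1  1  2  2  2  2  2  2  2  2  2  2
 T  0  1  1  2  2  2  3  3  3  3  3  3  3
 T  0  1  1  2  2  2  3  3  3  3  3  4  4
 C  0  1  2  2  3  3  3  3  3  3  3  4  4
 G  0  1  2  2  3  4  4  4  4  4  4  4  5
 G  0  1  2  2  3  4  4  5  5  5  5  5  5
 T  0  1  2  3  3  4  5  5  5  5  5  6  6
 G  0  1  2  3  3  4  5  6  6  6  6  6  7
 T  0  1  2  3  3  4  5  6  6  6  6  7  7
 C  0  1  2  3  4  4  5  6  6  6  6  7  7
dp[11][12] = 7. One LCS (by backtracking along matches): CTTGGTG.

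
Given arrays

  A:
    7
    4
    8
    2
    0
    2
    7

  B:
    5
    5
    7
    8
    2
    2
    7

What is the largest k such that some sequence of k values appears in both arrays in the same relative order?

5

One common subsequence of length 5: 7 [1,3], then 8 [3,4], then 2 [4,5], then 2 [6,6], then 7 [7,7], and the DP table's final entry dp[7][7] is also 5, so no common subsequence is longer.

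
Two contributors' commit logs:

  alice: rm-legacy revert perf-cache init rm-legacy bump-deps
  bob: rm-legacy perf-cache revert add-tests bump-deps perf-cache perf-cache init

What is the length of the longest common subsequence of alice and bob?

4

Match rm-legacy at alice[1]=bob[1], then revert at alice[2]=bob[3], then perf-cache at alice[3]=bob[7], then init at alice[4]=bob[8] — 4 commits in the same relative order in both, and the DP table's final entry dp[6][8] is also 4, so no common subsequence is longer.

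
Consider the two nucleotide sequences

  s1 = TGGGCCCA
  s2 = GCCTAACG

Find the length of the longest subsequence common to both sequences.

Pick G (s1 #4, s2 #1), then C (s1 #5, s2 #2), then C (s1 #6, s2 #3), then C (s1 #7, s2 #7); all 4 bases appear in both, in order. Since dp[8][8] = 4, nothing longer is possible.

4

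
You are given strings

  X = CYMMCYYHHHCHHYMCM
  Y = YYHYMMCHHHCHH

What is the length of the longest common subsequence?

10

Pick Y at X[2]=Y[4] → M at X[3]=Y[5] → M at X[4]=Y[6] → C at X[5]=Y[7] → H at X[8]=Y[8] → H at X[9]=Y[9] → H at X[10]=Y[10] → C at X[11]=Y[11] → H at X[12]=Y[12] → H at X[13]=Y[13]; all 10 characters appear in both, in order. The LCS DP gives dp[17][13] = 10, so this is optimal.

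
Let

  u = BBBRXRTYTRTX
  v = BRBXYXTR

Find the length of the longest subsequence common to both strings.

6

Let dp[i][j] be the LCS length of the first i characters of u and the first j characters of v. dp[i][j] = dp[i-1][j-1]+1 when the i-th and j-th characters match, else max(dp[i-1][j], dp[i][j-1]).
    ·  B  R  B  X  Y  X  T  R
 ·  0  0  0  0  0  0  0  0  0
 B  0  1  1  1  1  1  1  1  1
 B  0  1  1  2  2  2  2  2  2
 B  0  1  1  2  2  2  2  2  2
 R  0  1  2  2  2  2  2  2  3
 X  0  1  2  2  3  3  3  3  3
 R  0  1  2  2  3  3  3  3  4
 T  0  1  2  2  3  3  3  4  4
 Y  0  1  2  2  3  4  4  4  4
 T  0  1  2  2  3  4  4  5  5
 R  0  1  2  2  3  4  4  5  6
 T  0  1  2  2  3  4  4  5  6
 X  0  1  2  2  3  4  5  5  6
dp[12][8] = 6. One LCS (by backtracking along matches): BBXYTR.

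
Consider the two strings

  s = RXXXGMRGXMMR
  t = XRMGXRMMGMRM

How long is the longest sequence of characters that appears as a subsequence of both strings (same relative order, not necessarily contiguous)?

7

Pick R (s #1, t #2), M (s #6, t #3), G (s #8, t #4), X (s #9, t #5), M (s #10, t #8), M (s #11, t #10), R (s #12, t #11); all 7 characters appear in both, in order, and the DP table's final entry dp[12][12] is also 7, so no common subsequence is longer.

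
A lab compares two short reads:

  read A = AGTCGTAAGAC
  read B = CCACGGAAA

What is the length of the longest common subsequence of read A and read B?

Let dp[i][j] be the LCS length of the first i bases of read A and the first j bases of read B. dp[i][j] = dp[i-1][j-1]+1 when the i-th and j-th bases match, else max(dp[i-1][j], dp[i][j-1]).
    ·  C  C  A  C  G  G  A  A  A
 ·  0  0  0  0  0  0  0  0  0  0
 A  0  0  0  1  1  1  1  1  1  1
 G  0  0  0  1  1  2  2  2  2  2
 T  0  0  0  1  1  2  2  2  2  2
 C  0  1  1  1  2  2  2  2  2  2
 G  0  1  1  1  2  3  3  3  3  3
 T  0  1  1  1  2  3  3  3  3  3
 A  0  1  1  2  2  3  3  4  4  4
 A  0  1  1  2  2  3  3  4  5  5
 G  0  1  1  2  2  3  4  4  5  5
 A  0  1  1  2  2  3  4  5  5  6
 C  0  1  2  2  3  3  4  5  5  6
dp[11][9] = 6. One LCS (by backtracking along matches): AGGAAA.

6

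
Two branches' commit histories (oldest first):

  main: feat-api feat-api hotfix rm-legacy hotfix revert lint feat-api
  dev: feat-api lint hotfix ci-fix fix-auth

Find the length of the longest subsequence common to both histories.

2

One common subsequence of length 2: feat-api (main #1, dev #1), then hotfix (main #3, dev #3), and the DP table's final entry dp[8][5] is also 2, so no common subsequence is longer.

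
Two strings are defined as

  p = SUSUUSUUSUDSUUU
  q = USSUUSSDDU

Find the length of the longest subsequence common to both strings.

8

Let dp[i][j] be the LCS length of the first i characters of p and the first j characters of q. dp[i][j] = dp[i-1][j-1]+1 when the i-th and j-th characters match, else max(dp[i-1][j], dp[i][j-1]).
    ·  U  S  S  U  U  S  S  D  D  U
 ·  0  0  0  0  0  0  0  0  0  0  0
 S  0  0  1  1  1  1  1  1  1  1  1
 U  0  1  1  1  2  2  2  2  2  2  2
 S  0  1  2  2  2  2  3  3  3  3  3
 U  0  1  2  2  3  3  3  3  3  3  4
 U  0  1  2  2  3  4  4  4  4  4  4
 S  0  1  2  3  3  4  5  5  5  5  5
 U  0  1  2  3  4  4  5  5  5  5  6
 U  0  1  2  3  4  5  5  5  5  5  6
 S  0  1  2  3  4  5  6  6  6  6  6
 U  0  1  2  3  4  5  6  6  6  6  7
 D  0  1  2  3  4  5  6  6  7  7  7
 S  0  1  2  3  4  5  6  7  7  7  7
 U  0  1  2  3  4  5  6  7  7  7  8
 U  0  1  2  3  4  5  6  7  7  7  8
 U  0  1  2  3  4  5  6  7  7  7  8
dp[15][10] = 8. One LCS (by backtracking along matches): SSUUSSDU.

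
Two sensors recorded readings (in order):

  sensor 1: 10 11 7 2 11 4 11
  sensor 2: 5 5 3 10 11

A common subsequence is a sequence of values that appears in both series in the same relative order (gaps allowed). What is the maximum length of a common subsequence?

Match 10 (sensor 1 #1, sensor 2 #4), 11 (sensor 1 #7, sensor 2 #5) — 2 values in the same relative order in both. Since dp[7][5] = 2, nothing longer is possible.

2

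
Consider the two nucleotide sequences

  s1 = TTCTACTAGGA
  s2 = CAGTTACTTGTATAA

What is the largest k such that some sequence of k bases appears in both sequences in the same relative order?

8

Pick T at s1[1]=s2[4]; then T at s1[2]=s2[5]; then C at s1[3]=s2[7]; then T at s1[4]=s2[11]; then A at s1[5]=s2[12]; then T at s1[7]=s2[13]; then A at s1[8]=s2[14]; then A at s1[11]=s2[15]; all 8 bases appear in both, in order. dp[11][15] = 8 confirms this is the maximum.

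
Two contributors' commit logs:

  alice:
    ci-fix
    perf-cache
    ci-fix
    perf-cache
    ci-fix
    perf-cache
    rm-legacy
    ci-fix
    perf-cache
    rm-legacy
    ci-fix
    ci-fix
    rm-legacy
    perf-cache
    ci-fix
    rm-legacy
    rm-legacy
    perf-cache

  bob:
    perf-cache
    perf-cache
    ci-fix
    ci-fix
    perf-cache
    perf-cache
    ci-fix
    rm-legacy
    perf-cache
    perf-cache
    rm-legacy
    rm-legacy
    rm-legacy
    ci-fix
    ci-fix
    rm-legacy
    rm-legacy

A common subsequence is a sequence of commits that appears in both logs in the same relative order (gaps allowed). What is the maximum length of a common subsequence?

11

One common subsequence of length 11: ci-fix [1,4] → perf-cache [2,6] → ci-fix [3,7] → perf-cache [4,9] → perf-cache [6,10] → rm-legacy [7,12] → rm-legacy [10,13] → ci-fix [12,14] → ci-fix [15,15] → rm-legacy [16,16] → rm-legacy [17,17]. The LCS DP gives dp[18][17] = 11, so this is optimal.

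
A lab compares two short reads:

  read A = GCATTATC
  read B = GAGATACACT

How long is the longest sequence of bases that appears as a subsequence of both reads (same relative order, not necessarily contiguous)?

5

Let dp[i][j] be the LCS length of the first i bases of read A and the first j bases of read B. dp[i][j] = dp[i-1][j-1]+1 when the i-th and j-th bases match, else max(dp[i-1][j], dp[i][j-1]).
    ·  G  A  G  A  T  A  C  A  C  T
 ·  0  0  0  0  0  0  0  0  0  0  0
 G  0  1  1  1  1  1  1  1  1  1  1
 C  0  1  1  1  1  1  1  2  2  2  2
 A  0  1  2  2  2  2  2  2  3  3  3
 T  0  1  2  2  2  3  3  3  3  3  4
 T  0  1  2  2  2  3  3  3  3  3  4
 A  0  1  2  2  3  3  4  4  4  4  4
 T  0  1  2  2  3  4  4  4  4  4  5
 C  0  1  2  2  3  4  4  5  5  5  5
dp[8][10] = 5. One LCS (by backtracking along matches): GATAT.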